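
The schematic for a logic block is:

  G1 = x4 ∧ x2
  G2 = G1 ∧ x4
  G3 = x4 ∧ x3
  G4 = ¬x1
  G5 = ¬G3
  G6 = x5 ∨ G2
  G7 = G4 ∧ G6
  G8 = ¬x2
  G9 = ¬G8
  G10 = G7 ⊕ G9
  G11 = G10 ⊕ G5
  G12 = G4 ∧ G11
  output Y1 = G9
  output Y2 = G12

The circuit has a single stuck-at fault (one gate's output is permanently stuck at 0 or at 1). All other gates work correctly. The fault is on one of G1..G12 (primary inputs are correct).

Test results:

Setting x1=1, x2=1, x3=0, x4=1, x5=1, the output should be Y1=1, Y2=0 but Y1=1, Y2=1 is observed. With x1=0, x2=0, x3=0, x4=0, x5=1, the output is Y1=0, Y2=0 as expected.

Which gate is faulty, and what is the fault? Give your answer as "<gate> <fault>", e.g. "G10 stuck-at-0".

Fault-free values for test 1 (x1=1, x2=1, x3=0, x4=1, x5=1): G1=1, G2=1, G3=0, G4=0, G5=1, G6=1, G7=0, G8=0, G9=1, G10=1, G11=0, G12=0, giving Y1=1, Y2=0. Observed Y1=1, Y2=1.
Test 1: faults giving observed Y1=1, Y2=1 are {G4 stuck-at-1, G12 stuck-at-1}.
Test 2 (x1=0, x2=0, x3=0, x4=0, x5=1): fault-free G1=0, G2=0, G3=0, G4=1, G5=1, G6=1, G7=1, G8=1, G9=0, G10=1, G11=0, G12=0 → Y1=0, Y2=0; observed Y1=0, Y2=0. Eliminates G12 stuck-at-1.
Only G4 stuck-at-1 is consistent with every test.

G4 stuck-at-1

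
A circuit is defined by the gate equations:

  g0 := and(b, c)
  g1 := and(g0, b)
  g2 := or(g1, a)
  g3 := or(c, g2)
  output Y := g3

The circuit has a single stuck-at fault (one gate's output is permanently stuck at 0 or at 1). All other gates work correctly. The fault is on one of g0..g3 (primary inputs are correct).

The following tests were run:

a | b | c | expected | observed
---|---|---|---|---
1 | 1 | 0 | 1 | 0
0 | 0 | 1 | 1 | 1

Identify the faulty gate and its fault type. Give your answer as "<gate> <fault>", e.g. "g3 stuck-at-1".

g2 stuck-at-0

Fault-free values for test 1 (a=1, b=1, c=0): g0=0, g1=0, g2=1, g3=1, giving Y=1. Observed 0.
Test 1: faults giving observed 0 are {g2 stuck-at-0, g3 stuck-at-0}.
Test 2 (a=0, b=0, c=1): fault-free g0=0, g1=0, g2=0, g3=1 → 1; observed 1. Eliminates g3 stuck-at-0.
Only g2 stuck-at-0 is consistent with every test.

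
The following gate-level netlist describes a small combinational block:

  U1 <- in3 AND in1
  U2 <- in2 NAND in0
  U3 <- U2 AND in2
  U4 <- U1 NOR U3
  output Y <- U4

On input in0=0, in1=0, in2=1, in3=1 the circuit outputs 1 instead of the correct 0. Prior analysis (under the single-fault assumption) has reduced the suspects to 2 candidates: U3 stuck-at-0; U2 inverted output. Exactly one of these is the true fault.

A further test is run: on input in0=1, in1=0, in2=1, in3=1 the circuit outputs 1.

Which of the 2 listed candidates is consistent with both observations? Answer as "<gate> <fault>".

Evaluate each candidate on input in0=1, in1=0, in2=1, in3=1:
  U3 stuck-at-0: U1=0, U2=0, U3=0 [stuck-at-0], U4=1 → 1 — matches
  U2 inverted output: U1=0, U2=1 [inverted output], U3=1, U4=0 → 0 — eliminated
Only U3 stuck-at-0 reproduces the observed 1.

U3 stuck-at-0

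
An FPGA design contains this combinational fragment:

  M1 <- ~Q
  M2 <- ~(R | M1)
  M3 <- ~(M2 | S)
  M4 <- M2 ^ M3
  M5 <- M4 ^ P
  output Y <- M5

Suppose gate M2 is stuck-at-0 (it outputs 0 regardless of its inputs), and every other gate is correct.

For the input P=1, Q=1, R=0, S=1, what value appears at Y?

1

Propagate with M2 forced: M1=0, M2=0 [stuck-at-0], M3=0, M4=0, M5=1.
So Y = 1. (Without the fault it would be 0.)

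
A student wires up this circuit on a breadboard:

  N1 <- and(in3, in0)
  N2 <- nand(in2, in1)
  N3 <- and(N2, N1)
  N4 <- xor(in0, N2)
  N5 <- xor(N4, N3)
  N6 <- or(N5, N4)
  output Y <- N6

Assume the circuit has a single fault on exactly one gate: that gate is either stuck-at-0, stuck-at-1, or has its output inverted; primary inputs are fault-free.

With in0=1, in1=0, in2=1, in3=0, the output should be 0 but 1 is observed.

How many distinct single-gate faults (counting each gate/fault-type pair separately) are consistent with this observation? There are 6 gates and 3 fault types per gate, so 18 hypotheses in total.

12

Fault-free: N1=0, N2=1, N3=0, N4=0, N5=0, N6=0 → 0. Observed 1.
  N1: stuck-at-1, inverted output ✓; others ✗
  N2: stuck-at-0, inverted output ✓; others ✗
  N3: stuck-at-1, inverted output ✓; others ✗
  N4: stuck-at-1, inverted output ✓; others ✗
  N5: stuck-at-1, inverted output ✓; others ✗
  N6: stuck-at-1, inverted output ✓; others ✗
Consistent faults: {N1 stuck-at-1, N1 inverted output, N2 stuck-at-0, N2 inverted output, N3 stuck-at-1, N3 inverted output, N4 stuck-at-1, N4 inverted output, N5 stuck-at-1, N5 inverted output, N6 stuck-at-1, N6 inverted output} — 12 in all.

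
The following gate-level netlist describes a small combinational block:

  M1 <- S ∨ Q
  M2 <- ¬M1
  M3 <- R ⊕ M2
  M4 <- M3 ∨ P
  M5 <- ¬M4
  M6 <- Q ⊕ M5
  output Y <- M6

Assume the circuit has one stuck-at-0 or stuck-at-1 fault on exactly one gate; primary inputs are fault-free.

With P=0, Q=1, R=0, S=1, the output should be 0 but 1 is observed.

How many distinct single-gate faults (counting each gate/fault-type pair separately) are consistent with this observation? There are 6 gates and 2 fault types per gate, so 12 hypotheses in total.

6

Fault-free: M1=1, M2=0, M3=0, M4=0, M5=1, M6=0 → 0. Observed 1.
  M1 stuck-at-0: output 1 ✓
  M1 stuck-at-1: output 0 ✗
  M2 stuck-at-0: output 0 ✗
  M2 stuck-at-1: output 1 ✓
  M3 stuck-at-0: output 0 ✗
  M3 stuck-at-1: output 1 ✓
  M4 stuck-at-0: output 0 ✗
  M4 stuck-at-1: output 1 ✓
  M5 stuck-at-0: output 1 ✓
  M5 stuck-at-1: output 0 ✗
  M6 stuck-at-0: output 0 ✗
  M6 stuck-at-1: output 1 ✓
Consistent faults: {M1 stuck-at-0, M2 stuck-at-1, M3 stuck-at-1, M4 stuck-at-1, M5 stuck-at-0, M6 stuck-at-1} — 6 in all.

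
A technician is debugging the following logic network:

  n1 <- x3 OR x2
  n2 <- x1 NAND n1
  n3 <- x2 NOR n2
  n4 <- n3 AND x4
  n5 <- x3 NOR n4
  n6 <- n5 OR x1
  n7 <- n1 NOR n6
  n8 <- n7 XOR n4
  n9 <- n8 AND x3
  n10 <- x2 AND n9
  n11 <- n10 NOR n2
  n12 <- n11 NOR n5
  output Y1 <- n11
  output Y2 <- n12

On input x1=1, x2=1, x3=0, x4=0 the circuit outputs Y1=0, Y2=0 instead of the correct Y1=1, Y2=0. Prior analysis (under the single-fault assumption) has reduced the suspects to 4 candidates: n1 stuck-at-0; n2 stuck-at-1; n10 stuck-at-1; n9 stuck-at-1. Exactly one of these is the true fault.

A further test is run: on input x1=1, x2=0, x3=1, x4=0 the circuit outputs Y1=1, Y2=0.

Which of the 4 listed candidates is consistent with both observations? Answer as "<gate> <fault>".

n9 stuck-at-1

Evaluate each candidate on input x1=1, x2=0, x3=1, x4=0:
  n1 stuck-at-0: n1=0 [stuck-at-0], n2=1, n3=0, n4=0, n5=0, n6=1, n7=0, n8=0, n9=0, n10=0, n11=0, n12=1 → Y1=0, Y2=1 — eliminated
  n2 stuck-at-1: n1=1, n2=1 [stuck-at-1], n3=0, n4=0, n5=0, n6=1, n7=0, n8=0, n9=0, n10=0, n11=0, n12=1 → Y1=0, Y2=1 — eliminated
  n10 stuck-at-1: n1=1, n2=0, n3=1, n4=0, n5=0, n6=1, n7=0, n8=0, n9=0, n10=1 [stuck-at-1], n11=0, n12=1 → Y1=0, Y2=1 — eliminated
  n9 stuck-at-1: n1=1, n2=0, n3=1, n4=0, n5=0, n6=1, n7=0, n8=0, n9=1 [stuck-at-1], n10=0, n11=1, n12=0 → Y1=1, Y2=0 — matches
Only n9 stuck-at-1 reproduces the observed Y1=1, Y2=0.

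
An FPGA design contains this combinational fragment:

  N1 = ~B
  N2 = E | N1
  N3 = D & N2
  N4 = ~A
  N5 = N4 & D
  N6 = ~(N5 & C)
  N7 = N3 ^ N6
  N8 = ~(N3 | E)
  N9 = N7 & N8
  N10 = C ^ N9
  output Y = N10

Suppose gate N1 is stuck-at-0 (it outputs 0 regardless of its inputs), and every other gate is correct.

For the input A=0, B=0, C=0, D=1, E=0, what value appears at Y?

1

Propagate with N1 forced: N1=0 [stuck-at-0], N2=0, N3=0, N4=1, N5=1, N6=1, N7=1, N8=1, N9=1, N10=1.
So Y = 1. (Without the fault it would be 0.)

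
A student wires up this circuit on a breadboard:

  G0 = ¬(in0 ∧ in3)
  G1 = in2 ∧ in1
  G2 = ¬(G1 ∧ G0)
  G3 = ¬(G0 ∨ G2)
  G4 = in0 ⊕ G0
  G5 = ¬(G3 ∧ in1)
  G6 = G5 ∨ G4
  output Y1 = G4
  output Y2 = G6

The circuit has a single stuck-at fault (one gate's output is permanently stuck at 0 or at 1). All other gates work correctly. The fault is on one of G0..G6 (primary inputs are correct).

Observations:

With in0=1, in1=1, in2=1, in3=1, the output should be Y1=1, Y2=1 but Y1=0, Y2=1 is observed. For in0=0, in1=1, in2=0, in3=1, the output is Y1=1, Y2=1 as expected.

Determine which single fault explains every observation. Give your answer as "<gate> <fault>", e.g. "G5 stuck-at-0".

G0 stuck-at-1

Fault-free values for test 1 (in0=1, in1=1, in2=1, in3=1): G0=0, G1=1, G2=1, G3=0, G4=1, G5=1, G6=1, giving Y1=1, Y2=1. Observed Y1=0, Y2=1.
Test 1: faults giving observed Y1=0, Y2=1 are {G0 stuck-at-1, G4 stuck-at-0}.
Test 2 (in0=0, in1=1, in2=0, in3=1): fault-free G0=1, G1=0, G2=1, G3=0, G4=1, G5=1, G6=1 → Y1=1, Y2=1; observed Y1=1, Y2=1. Eliminates G4 stuck-at-0.
Only G0 stuck-at-1 is consistent with every test.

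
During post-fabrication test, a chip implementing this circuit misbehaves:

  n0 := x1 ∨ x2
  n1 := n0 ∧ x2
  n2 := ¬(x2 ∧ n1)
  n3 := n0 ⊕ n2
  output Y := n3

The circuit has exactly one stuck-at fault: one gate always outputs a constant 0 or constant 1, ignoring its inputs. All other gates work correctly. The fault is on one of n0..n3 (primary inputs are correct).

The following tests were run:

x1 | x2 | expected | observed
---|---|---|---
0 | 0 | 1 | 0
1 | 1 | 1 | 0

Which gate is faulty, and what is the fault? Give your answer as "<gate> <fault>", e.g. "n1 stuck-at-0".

n3 stuck-at-0

Fault-free values for test 1 (x1=0, x2=0): n0=0, n1=0, n2=1, n3=1, giving Y=1. Observed 0.
Test 1: faults giving observed 0 are {n0 stuck-at-1, n2 stuck-at-0, n3 stuck-at-0}.
Test 2 (x1=1, x2=1): fault-free n0=1, n1=1, n2=0, n3=1 → 1; observed 0. Eliminates n0 stuck-at-1, n2 stuck-at-0.
Only n3 stuck-at-0 is consistent with every test.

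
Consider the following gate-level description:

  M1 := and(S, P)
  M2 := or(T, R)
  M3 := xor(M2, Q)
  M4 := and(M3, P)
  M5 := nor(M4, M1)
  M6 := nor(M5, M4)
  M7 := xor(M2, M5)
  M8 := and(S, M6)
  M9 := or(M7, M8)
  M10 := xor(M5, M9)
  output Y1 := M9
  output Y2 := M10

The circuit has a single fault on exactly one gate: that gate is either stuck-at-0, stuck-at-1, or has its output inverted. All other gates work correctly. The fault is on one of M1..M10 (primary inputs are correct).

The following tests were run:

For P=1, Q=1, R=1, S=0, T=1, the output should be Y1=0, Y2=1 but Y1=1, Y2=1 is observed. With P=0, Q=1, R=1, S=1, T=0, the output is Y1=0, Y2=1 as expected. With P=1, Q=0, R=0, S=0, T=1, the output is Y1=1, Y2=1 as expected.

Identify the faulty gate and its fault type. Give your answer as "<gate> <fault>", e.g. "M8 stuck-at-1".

Fault-free values for test 1 (P=1, Q=1, R=1, S=0, T=1): M1=0, M2=1, M3=0, M4=0, M5=1, M6=0, M7=0, M8=0, M9=0, M10=1, giving Y1=0, Y2=1. Observed Y1=1, Y2=1.
Test 1: faults giving observed Y1=1, Y2=1 are {M1 stuck-at-1, M1 inverted output, M3 stuck-at-1, M3 inverted output, M4 stuck-at-1, M4 inverted output, M5 stuck-at-0, M5 inverted output}.
Test 2 (P=0, Q=1, R=1, S=1, T=0): fault-free M1=0, M2=1, M3=0, M4=0, M5=1, M6=0, M7=0, M8=0, M9=0, M10=1 → Y1=0, Y2=1; observed Y1=0, Y2=1. Eliminates M1 stuck-at-1, M1 inverted output, M4 stuck-at-1, M4 inverted output, M5 stuck-at-0, M5 inverted output.
Test 3 (P=1, Q=0, R=0, S=0, T=1): fault-free M1=0, M2=1, M3=1, M4=1, M5=0, M6=0, M7=1, M8=0, M9=1, M10=1 → Y1=1, Y2=1; observed Y1=1, Y2=1. Eliminates M3 inverted output.
Only M3 stuck-at-1 is consistent with every test.

M3 stuck-at-1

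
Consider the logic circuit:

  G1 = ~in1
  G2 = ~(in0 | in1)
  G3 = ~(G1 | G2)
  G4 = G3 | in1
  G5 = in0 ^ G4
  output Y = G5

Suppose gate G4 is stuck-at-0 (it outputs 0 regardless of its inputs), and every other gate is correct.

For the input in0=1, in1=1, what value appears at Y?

1

Propagate with G4 forced: G1=0, G2=0, G3=1, G4=0 [stuck-at-0], G5=1.
So Y = 1. (Without the fault it would be 0.)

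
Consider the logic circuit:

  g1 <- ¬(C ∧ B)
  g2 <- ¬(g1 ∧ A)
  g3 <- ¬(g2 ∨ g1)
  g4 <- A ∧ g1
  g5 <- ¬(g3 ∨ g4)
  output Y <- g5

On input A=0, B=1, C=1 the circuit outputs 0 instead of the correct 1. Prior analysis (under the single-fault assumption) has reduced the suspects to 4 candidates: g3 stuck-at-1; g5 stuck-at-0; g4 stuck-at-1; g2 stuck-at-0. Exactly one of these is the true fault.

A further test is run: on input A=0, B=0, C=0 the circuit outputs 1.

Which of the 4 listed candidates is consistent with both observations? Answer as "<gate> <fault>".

Evaluate each candidate on input A=0, B=0, C=0:
  g3 stuck-at-1: g1=1, g2=1, g3=1 [stuck-at-1], g4=0, g5=0 → 0 — eliminated
  g5 stuck-at-0: g1=1, g2=1, g3=0, g4=0, g5=0 [stuck-at-0] → 0 — eliminated
  g4 stuck-at-1: g1=1, g2=1, g3=0, g4=1 [stuck-at-1], g5=0 → 0 — eliminated
  g2 stuck-at-0: g1=1, g2=0 [stuck-at-0], g3=0, g4=0, g5=1 → 1 — matches
Only g2 stuck-at-0 reproduces the observed 1.

g2 stuck-at-0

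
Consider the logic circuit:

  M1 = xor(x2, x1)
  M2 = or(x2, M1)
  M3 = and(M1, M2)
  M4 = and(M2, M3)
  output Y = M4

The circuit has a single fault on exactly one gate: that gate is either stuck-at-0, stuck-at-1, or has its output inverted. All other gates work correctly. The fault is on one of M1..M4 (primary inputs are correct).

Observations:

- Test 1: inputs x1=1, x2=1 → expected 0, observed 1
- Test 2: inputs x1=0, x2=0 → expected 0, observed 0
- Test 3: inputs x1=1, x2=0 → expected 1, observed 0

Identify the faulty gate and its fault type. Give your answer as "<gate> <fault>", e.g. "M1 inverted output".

M3 inverted output

Fault-free values for test 1 (x1=1, x2=1): M1=0, M2=1, M3=0, M4=0, giving Y=0. Observed 1.
Test 1: faults giving observed 1 are {M1 stuck-at-1, M1 inverted output, M3 stuck-at-1, M3 inverted output, M4 stuck-at-1, M4 inverted output}.
Test 2 (x1=0, x2=0): fault-free M1=0, M2=0, M3=0, M4=0 → 0; observed 0. Eliminates M1 stuck-at-1, M1 inverted output, M4 stuck-at-1, M4 inverted output.
Test 3 (x1=1, x2=0): fault-free M1=1, M2=1, M3=1, M4=1 → 1; observed 0. Eliminates M3 stuck-at-1.
Only M3 inverted output is consistent with every test.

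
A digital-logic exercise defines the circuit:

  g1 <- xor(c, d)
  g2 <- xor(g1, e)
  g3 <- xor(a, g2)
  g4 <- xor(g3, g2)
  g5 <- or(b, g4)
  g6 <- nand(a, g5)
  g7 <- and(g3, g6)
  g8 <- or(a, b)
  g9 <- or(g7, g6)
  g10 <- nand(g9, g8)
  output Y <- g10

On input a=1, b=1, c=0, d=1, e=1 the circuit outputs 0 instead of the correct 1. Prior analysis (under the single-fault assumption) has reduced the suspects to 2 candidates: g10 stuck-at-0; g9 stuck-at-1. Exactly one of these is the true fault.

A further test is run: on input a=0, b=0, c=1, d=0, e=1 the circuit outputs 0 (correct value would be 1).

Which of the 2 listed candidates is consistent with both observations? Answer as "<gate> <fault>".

g10 stuck-at-0

Evaluate each candidate on input a=0, b=0, c=1, d=0, e=1:
  g10 stuck-at-0: g1=1, g2=0, g3=0, g4=0, g5=0, g6=1, g7=0, g8=0, g9=1, g10=0 [stuck-at-0] → 0 — matches
  g9 stuck-at-1: g1=1, g2=0, g3=0, g4=0, g5=0, g6=1, g7=0, g8=0, g9=1 [stuck-at-1], g10=1 → 1 — eliminated
Only g10 stuck-at-0 reproduces the observed 0.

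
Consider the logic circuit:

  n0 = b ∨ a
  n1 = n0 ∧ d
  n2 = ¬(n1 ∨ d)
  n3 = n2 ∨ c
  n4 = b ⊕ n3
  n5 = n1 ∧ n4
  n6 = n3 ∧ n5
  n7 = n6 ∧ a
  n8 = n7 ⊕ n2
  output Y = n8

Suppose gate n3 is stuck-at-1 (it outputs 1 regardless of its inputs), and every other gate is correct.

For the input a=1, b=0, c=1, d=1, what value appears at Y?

1

Propagate with n3 forced: n0=1, n1=1, n2=0, n3=1 [stuck-at-1], n4=1, n5=1, n6=1, n7=1, n8=1.
So Y = 1. (Same as the fault-free value — the fault is masked on this input.)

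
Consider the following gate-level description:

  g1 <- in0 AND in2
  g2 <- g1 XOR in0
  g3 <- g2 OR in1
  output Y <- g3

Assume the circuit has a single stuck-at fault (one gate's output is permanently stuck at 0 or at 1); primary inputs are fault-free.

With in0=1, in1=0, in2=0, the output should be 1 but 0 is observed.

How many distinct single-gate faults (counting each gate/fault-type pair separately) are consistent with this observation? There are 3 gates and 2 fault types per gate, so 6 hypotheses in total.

3

Fault-free: g1=0, g2=1, g3=1 → 1. Observed 0.
  g1 stuck-at-0: output 1 ✗
  g1 stuck-at-1: output 0 ✓
  g2 stuck-at-0: output 0 ✓
  g2 stuck-at-1: output 1 ✗
  g3 stuck-at-0: output 0 ✓
  g3 stuck-at-1: output 1 ✗
Consistent faults: {g1 stuck-at-1, g2 stuck-at-0, g3 stuck-at-0} — 3 in all.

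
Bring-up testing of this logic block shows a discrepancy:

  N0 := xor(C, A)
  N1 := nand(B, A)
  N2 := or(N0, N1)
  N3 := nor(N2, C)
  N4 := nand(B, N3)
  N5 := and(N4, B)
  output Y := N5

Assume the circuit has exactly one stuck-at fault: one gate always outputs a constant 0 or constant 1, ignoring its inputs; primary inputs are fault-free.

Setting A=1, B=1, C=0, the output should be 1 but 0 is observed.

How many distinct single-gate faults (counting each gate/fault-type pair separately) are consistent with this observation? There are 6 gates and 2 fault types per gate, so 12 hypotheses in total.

5

Fault-free: N0=1, N1=0, N2=1, N3=0, N4=1, N5=1 → 1. Observed 0.
  N0 stuck-at-0: output 0 ✓
  N0 stuck-at-1: output 1 ✗
  N1 stuck-at-0: output 1 ✗
  N1 stuck-at-1: output 1 ✗
  N2 stuck-at-0: output 0 ✓
  N2 stuck-at-1: output 1 ✗
  N3 stuck-at-0: output 1 ✗
  N3 stuck-at-1: output 0 ✓
  N4 stuck-at-0: output 0 ✓
  N4 stuck-at-1: output 1 ✗
  N5 stuck-at-0: output 0 ✓
  N5 stuck-at-1: output 1 ✗
Consistent faults: {N0 stuck-at-0, N2 stuck-at-0, N3 stuck-at-1, N4 stuck-at-0, N5 stuck-at-0} — 5 in all.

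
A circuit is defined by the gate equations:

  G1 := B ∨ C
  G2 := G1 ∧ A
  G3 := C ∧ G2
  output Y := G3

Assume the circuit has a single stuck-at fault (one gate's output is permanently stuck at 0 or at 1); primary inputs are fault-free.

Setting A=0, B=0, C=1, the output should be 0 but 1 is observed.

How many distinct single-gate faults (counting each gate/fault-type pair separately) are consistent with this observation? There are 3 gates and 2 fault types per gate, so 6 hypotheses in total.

2

Fault-free: G1=1, G2=0, G3=0 → 0. Observed 1.
  G1 stuck-at-0: output 0 ✗
  G1 stuck-at-1: output 0 ✗
  G2 stuck-at-0: output 0 ✗
  G2 stuck-at-1: output 1 ✓
  G3 stuck-at-0: output 0 ✗
  G3 stuck-at-1: output 1 ✓
Consistent faults: {G2 stuck-at-1, G3 stuck-at-1} — 2 in all.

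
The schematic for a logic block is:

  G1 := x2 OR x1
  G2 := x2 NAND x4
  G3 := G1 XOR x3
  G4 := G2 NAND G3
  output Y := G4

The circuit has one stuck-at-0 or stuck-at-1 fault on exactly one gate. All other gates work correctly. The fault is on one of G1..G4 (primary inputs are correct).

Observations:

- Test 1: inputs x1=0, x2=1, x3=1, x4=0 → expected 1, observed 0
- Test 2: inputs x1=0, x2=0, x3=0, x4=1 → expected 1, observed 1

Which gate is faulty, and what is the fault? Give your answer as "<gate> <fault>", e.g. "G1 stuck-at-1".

Fault-free values for test 1 (x1=0, x2=1, x3=1, x4=0): G1=1, G2=1, G3=0, G4=1, giving Y=1. Observed 0.
Test 1: faults giving observed 0 are {G1 stuck-at-0, G3 stuck-at-1, G4 stuck-at-0}.
Test 2 (x1=0, x2=0, x3=0, x4=1): fault-free G1=0, G2=1, G3=0, G4=1 → 1; observed 1. Eliminates G3 stuck-at-1, G4 stuck-at-0.
Only G1 stuck-at-0 is consistent with every test.

G1 stuck-at-0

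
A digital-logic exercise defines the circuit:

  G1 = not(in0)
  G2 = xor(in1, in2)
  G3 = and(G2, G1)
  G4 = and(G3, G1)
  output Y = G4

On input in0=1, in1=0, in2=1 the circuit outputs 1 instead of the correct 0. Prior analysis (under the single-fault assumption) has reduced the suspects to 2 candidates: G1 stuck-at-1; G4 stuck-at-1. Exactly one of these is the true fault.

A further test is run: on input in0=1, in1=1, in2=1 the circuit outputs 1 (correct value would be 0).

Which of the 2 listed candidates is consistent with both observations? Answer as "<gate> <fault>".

Evaluate each candidate on input in0=1, in1=1, in2=1:
  G1 stuck-at-1: G1=1 [stuck-at-1], G2=0, G3=0, G4=0 → 0 — eliminated
  G4 stuck-at-1: G1=0, G2=0, G3=0, G4=1 [stuck-at-1] → 1 — matches
Only G4 stuck-at-1 reproduces the observed 1.

G4 stuck-at-1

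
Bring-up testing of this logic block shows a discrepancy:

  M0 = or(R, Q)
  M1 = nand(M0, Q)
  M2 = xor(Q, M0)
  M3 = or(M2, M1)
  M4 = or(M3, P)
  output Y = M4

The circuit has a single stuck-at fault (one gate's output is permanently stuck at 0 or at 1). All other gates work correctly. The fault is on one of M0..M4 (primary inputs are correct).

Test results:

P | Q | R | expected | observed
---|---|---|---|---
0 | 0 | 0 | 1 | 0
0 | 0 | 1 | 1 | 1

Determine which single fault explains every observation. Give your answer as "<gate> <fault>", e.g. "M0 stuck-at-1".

M1 stuck-at-0

Fault-free values for test 1 (P=0, Q=0, R=0): M0=0, M1=1, M2=0, M3=1, M4=1, giving Y=1. Observed 0.
Test 1: faults giving observed 0 are {M1 stuck-at-0, M3 stuck-at-0, M4 stuck-at-0}.
Test 2 (P=0, Q=0, R=1): fault-free M0=1, M1=1, M2=1, M3=1, M4=1 → 1; observed 1. Eliminates M3 stuck-at-0, M4 stuck-at-0.
Only M1 stuck-at-0 is consistent with every test.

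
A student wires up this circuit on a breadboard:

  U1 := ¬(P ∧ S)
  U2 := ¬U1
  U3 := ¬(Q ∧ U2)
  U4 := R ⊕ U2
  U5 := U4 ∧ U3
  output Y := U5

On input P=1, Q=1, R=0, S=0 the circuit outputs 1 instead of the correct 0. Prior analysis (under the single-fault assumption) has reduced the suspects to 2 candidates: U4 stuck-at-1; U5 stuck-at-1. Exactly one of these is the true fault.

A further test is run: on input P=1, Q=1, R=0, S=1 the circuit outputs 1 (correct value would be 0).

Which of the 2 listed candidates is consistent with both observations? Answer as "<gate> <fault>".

U5 stuck-at-1

Evaluate each candidate on input P=1, Q=1, R=0, S=1:
  U4 stuck-at-1: U1=0, U2=1, U3=0, U4=1 [stuck-at-1], U5=0 → 0 — eliminated
  U5 stuck-at-1: U1=0, U2=1, U3=0, U4=1, U5=1 [stuck-at-1] → 1 — matches
Only U5 stuck-at-1 reproduces the observed 1.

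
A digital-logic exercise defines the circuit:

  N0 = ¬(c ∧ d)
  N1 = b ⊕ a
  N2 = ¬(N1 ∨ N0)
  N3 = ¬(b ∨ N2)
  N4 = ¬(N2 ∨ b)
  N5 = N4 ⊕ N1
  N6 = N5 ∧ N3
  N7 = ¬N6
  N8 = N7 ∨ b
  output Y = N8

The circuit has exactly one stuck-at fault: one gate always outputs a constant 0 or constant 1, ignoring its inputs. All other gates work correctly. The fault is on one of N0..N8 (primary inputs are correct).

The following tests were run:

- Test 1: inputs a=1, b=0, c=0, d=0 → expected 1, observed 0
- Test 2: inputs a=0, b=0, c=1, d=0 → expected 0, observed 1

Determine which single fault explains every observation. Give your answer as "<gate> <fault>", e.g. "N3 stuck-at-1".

N4 stuck-at-0

Fault-free values for test 1 (a=1, b=0, c=0, d=0): N0=1, N1=1, N2=0, N3=1, N4=1, N5=0, N6=0, N7=1, N8=1, giving Y=1. Observed 0.
Test 1: faults giving observed 0 are {N1 stuck-at-0, N4 stuck-at-0, N5 stuck-at-1, N6 stuck-at-1, N7 stuck-at-0, N8 stuck-at-0}.
Test 2 (a=0, b=0, c=1, d=0): fault-free N0=1, N1=0, N2=0, N3=1, N4=1, N5=1, N6=1, N7=0, N8=0 → 0; observed 1. Eliminates N1 stuck-at-0, N5 stuck-at-1, N6 stuck-at-1, N7 stuck-at-0, N8 stuck-at-0.
Only N4 stuck-at-0 is consistent with every test.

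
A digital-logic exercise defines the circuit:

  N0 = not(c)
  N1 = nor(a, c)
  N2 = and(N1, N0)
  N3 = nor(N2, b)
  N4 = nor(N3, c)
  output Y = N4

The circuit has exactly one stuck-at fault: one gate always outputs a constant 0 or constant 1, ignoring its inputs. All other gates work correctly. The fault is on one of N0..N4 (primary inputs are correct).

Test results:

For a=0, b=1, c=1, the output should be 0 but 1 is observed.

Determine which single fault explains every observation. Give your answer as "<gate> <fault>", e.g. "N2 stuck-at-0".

Fault-free values for test 1 (a=0, b=1, c=1): N0=0, N1=0, N2=0, N3=0, N4=0, giving Y=0. Observed 1.
Test 1: faults giving observed 1 are {N4 stuck-at-1}.
Only N4 stuck-at-1 is consistent with every test.

N4 stuck-at-1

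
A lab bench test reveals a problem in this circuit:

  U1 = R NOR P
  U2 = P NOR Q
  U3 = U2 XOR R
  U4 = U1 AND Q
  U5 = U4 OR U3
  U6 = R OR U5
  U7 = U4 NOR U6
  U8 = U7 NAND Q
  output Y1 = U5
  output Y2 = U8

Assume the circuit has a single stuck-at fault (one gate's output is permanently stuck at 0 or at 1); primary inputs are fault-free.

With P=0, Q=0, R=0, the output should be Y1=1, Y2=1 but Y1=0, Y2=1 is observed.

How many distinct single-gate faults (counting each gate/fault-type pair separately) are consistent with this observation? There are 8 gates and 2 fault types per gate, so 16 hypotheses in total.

Fault-free: U1=1, U2=1, U3=1, U4=0, U5=1, U6=1, U7=0, U8=1 → Y1=1, Y2=1. Observed Y1=0, Y2=1.
  U1: none of the 2 fault types match ✗
  U2: stuck-at-0 ✓; others ✗
  U3: stuck-at-0 ✓; others ✗
  U4: none of the 2 fault types match ✗
  U5: stuck-at-0 ✓; others ✗
  U6: none of the 2 fault types match ✗
  U7: none of the 2 fault types match ✗
  U8: none of the 2 fault types match ✗
Consistent faults: {U2 stuck-at-0, U3 stuck-at-0, U5 stuck-at-0} — 3 in all.

3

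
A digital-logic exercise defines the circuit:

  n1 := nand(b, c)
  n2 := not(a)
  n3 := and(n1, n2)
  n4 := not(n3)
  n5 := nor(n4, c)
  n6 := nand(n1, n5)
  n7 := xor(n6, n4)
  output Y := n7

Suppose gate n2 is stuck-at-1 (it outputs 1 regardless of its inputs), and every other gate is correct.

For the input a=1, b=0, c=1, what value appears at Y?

Propagate with n2 forced: n1=1, n2=1 [stuck-at-1], n3=1, n4=0, n5=0, n6=1, n7=1.
So Y = 1. (Without the fault it would be 0.)

1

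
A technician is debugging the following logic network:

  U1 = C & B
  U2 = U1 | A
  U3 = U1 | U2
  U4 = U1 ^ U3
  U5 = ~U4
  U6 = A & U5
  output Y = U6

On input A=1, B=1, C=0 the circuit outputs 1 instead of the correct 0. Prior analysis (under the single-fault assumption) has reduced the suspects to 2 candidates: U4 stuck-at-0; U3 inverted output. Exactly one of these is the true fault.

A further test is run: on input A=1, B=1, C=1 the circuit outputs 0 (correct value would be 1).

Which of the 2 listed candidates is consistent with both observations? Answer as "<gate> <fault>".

U3 inverted output

Evaluate each candidate on input A=1, B=1, C=1:
  U4 stuck-at-0: U1=1, U2=1, U3=1, U4=0 [stuck-at-0], U5=1, U6=1 → 1 — eliminated
  U3 inverted output: U1=1, U2=1, U3=0 [inverted output], U4=1, U5=0, U6=0 → 0 — matches
Only U3 inverted output reproduces the observed 0.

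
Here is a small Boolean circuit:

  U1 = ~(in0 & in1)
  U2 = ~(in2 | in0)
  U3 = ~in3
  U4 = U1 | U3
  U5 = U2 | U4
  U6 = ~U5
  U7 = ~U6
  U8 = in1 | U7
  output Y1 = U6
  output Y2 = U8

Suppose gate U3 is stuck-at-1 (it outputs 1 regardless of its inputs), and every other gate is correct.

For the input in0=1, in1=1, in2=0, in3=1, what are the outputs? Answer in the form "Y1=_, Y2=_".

Propagate with U3 forced: U1=0, U2=0, U3=1 [stuck-at-1], U4=1, U5=1, U6=0, U7=1, U8=1.
So the outputs are Y1=0, Y2=1. (Without the fault they would be Y1=1, Y2=1.)

Y1=0, Y2=1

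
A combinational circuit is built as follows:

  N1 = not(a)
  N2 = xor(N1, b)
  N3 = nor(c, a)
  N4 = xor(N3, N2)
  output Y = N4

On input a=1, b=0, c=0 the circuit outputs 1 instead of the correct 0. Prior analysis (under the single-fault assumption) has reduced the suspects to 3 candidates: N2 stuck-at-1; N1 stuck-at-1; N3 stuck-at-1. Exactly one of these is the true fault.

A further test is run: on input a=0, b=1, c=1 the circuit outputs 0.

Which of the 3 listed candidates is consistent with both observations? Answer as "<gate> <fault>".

N1 stuck-at-1

Evaluate each candidate on input a=0, b=1, c=1:
  N2 stuck-at-1: N1=1, N2=1 [stuck-at-1], N3=0, N4=1 → 1 — eliminated
  N1 stuck-at-1: N1=1 [stuck-at-1], N2=0, N3=0, N4=0 → 0 — matches
  N3 stuck-at-1: N1=1, N2=0, N3=1 [stuck-at-1], N4=1 → 1 — eliminated
Only N1 stuck-at-1 reproduces the observed 0.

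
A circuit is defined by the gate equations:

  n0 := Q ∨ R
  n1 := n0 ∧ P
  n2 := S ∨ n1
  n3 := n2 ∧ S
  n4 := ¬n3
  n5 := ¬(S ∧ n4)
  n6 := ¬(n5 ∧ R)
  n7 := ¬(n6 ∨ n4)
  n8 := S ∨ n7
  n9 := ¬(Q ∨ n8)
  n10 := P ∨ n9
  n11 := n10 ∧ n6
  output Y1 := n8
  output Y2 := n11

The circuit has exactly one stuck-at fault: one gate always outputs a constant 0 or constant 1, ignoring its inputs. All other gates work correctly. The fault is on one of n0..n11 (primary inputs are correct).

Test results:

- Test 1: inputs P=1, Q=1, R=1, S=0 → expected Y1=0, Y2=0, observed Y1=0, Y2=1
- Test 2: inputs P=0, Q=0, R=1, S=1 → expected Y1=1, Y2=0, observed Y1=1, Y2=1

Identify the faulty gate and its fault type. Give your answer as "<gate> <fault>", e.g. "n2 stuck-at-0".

Fault-free values for test 1 (P=1, Q=1, R=1, S=0): n0=1, n1=1, n2=1, n3=0, n4=1, n5=1, n6=0, n7=0, n8=0, n9=0, n10=1, n11=0, giving Y1=0, Y2=0. Observed Y1=0, Y2=1.
Test 1: faults giving observed Y1=0, Y2=1 are {n5 stuck-at-0, n6 stuck-at-1, n11 stuck-at-1}.
Test 2 (P=0, Q=0, R=1, S=1): fault-free n0=1, n1=0, n2=1, n3=1, n4=0, n5=1, n6=0, n7=1, n8=1, n9=0, n10=0, n11=0 → Y1=1, Y2=0; observed Y1=1, Y2=1. Eliminates n5 stuck-at-0, n6 stuck-at-1.
Only n11 stuck-at-1 is consistent with every test.

n11 stuck-at-1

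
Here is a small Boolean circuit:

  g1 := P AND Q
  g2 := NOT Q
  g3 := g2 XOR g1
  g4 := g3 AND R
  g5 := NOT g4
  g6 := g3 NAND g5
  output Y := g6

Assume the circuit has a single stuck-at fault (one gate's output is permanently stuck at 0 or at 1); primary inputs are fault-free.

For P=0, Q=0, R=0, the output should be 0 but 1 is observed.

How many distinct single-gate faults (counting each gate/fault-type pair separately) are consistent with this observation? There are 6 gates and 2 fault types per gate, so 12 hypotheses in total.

Fault-free: g1=0, g2=1, g3=1, g4=0, g5=1, g6=0 → 0. Observed 1.
  g1 stuck-at-0: output 0 ✗
  g1 stuck-at-1: output 1 ✓
  g2 stuck-at-0: output 1 ✓
  g2 stuck-at-1: output 0 ✗
  g3 stuck-at-0: output 1 ✓
  g3 stuck-at-1: output 0 ✗
  g4 stuck-at-0: output 0 ✗
  g4 stuck-at-1: output 1 ✓
  g5 stuck-at-0: output 1 ✓
  g5 stuck-at-1: output 0 ✗
  g6 stuck-at-0: output 0 ✗
  g6 stuck-at-1: output 1 ✓
Consistent faults: {g1 stuck-at-1, g2 stuck-at-0, g3 stuck-at-0, g4 stuck-at-1, g5 stuck-at-0, g6 stuck-at-1} — 6 in all.

6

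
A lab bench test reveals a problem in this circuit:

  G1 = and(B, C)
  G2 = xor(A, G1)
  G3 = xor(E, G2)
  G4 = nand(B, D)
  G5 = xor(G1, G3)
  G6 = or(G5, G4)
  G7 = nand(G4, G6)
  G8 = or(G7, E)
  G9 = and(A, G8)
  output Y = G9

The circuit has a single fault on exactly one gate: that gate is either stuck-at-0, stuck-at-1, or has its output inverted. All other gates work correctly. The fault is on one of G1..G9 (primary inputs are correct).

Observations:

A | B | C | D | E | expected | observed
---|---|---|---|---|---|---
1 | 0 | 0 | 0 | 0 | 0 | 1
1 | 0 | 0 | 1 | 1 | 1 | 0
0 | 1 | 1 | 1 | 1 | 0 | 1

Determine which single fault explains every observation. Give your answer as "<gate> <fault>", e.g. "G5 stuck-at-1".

G9 inverted output

Fault-free values for test 1 (A=1, B=0, C=0, D=0, E=0): G1=0, G2=1, G3=1, G4=1, G5=1, G6=1, G7=0, G8=0, G9=0, giving Y=0. Observed 1.
Test 1: faults giving observed 1 are {G4 stuck-at-0, G4 inverted output, G6 stuck-at-0, G6 inverted output, G7 stuck-at-1, G7 inverted output, G8 stuck-at-1, G8 inverted output, G9 stuck-at-1, G9 inverted output}.
Test 2 (A=1, B=0, C=0, D=1, E=1): fault-free G1=0, G2=1, G3=0, G4=1, G5=0, G6=1, G7=0, G8=1, G9=1 → 1; observed 0. Eliminates G4 stuck-at-0, G4 inverted output, G6 stuck-at-0, G6 inverted output, G7 stuck-at-1, G7 inverted output, G8 stuck-at-1, G9 stuck-at-1.
Test 3 (A=0, B=1, C=1, D=1, E=1): fault-free G1=1, G2=1, G3=0, G4=0, G5=1, G6=1, G7=1, G8=1, G9=0 → 0; observed 1. Eliminates G8 inverted output.
Only G9 inverted output is consistent with every test.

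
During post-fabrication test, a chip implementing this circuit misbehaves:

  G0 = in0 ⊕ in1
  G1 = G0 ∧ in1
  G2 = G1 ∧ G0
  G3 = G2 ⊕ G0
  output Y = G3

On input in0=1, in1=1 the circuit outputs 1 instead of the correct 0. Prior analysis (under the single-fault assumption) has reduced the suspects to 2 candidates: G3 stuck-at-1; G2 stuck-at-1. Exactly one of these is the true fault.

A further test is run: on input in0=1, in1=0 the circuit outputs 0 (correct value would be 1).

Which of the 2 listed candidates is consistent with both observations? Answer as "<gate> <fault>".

G2 stuck-at-1

Evaluate each candidate on input in0=1, in1=0:
  G3 stuck-at-1: G0=1, G1=0, G2=0, G3=1 [stuck-at-1] → 1 — eliminated
  G2 stuck-at-1: G0=1, G1=0, G2=1 [stuck-at-1], G3=0 → 0 — matches
Only G2 stuck-at-1 reproduces the observed 0.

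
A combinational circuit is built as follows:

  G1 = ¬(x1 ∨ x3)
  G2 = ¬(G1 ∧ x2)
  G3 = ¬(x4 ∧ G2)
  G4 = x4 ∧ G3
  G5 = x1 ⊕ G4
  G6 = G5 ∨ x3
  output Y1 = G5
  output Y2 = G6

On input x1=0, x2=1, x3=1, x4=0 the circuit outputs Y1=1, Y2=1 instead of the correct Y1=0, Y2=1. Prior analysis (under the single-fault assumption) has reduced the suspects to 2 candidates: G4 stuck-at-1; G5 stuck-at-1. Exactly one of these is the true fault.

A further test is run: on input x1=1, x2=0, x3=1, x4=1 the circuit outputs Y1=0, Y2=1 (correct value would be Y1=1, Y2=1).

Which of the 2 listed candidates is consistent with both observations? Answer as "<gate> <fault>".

G4 stuck-at-1

Evaluate each candidate on input x1=1, x2=0, x3=1, x4=1:
  G4 stuck-at-1: G1=0, G2=1, G3=0, G4=1 [stuck-at-1], G5=0, G6=1 → Y1=0, Y2=1 — matches
  G5 stuck-at-1: G1=0, G2=1, G3=0, G4=0, G5=1 [stuck-at-1], G6=1 → Y1=1, Y2=1 — eliminated
Only G4 stuck-at-1 reproduces the observed Y1=0, Y2=1.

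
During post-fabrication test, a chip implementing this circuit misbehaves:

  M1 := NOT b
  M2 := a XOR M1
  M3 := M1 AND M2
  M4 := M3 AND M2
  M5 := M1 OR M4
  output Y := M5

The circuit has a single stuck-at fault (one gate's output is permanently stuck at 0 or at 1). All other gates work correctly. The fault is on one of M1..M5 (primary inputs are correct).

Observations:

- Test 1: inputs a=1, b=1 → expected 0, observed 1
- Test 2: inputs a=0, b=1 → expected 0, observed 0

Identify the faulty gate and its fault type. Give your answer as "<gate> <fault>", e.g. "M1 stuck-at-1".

M3 stuck-at-1

Fault-free values for test 1 (a=1, b=1): M1=0, M2=1, M3=0, M4=0, M5=0, giving Y=0. Observed 1.
Test 1: faults giving observed 1 are {M1 stuck-at-1, M3 stuck-at-1, M4 stuck-at-1, M5 stuck-at-1}.
Test 2 (a=0, b=1): fault-free M1=0, M2=0, M3=0, M4=0, M5=0 → 0; observed 0. Eliminates M1 stuck-at-1, M4 stuck-at-1, M5 stuck-at-1.
Only M3 stuck-at-1 is consistent with every test.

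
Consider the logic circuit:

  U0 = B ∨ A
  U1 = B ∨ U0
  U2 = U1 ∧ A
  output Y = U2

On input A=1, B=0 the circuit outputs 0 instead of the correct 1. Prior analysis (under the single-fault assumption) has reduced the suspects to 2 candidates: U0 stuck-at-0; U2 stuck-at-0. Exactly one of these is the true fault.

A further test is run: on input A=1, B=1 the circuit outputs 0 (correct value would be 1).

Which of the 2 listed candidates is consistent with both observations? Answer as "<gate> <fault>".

Evaluate each candidate on input A=1, B=1:
  U0 stuck-at-0: U0=0 [stuck-at-0], U1=1, U2=1 → 1 — eliminated
  U2 stuck-at-0: U0=1, U1=1, U2=0 [stuck-at-0] → 0 — matches
Only U2 stuck-at-0 reproduces the observed 0.

U2 stuck-at-0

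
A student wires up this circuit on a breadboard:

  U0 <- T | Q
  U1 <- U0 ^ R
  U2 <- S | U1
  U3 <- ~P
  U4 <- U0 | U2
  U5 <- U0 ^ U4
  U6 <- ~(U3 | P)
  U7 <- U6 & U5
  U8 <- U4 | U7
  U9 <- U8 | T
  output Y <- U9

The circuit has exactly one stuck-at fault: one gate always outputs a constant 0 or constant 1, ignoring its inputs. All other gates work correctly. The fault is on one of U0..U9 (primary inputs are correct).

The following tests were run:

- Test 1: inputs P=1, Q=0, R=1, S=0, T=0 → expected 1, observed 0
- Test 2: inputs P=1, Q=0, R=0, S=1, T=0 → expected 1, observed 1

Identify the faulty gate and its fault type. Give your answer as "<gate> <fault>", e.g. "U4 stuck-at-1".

Fault-free values for test 1 (P=1, Q=0, R=1, S=0, T=0): U0=0, U1=1, U2=1, U3=0, U4=1, U5=1, U6=0, U7=0, U8=1, U9=1, giving Y=1. Observed 0.
Test 1: faults giving observed 0 are {U1 stuck-at-0, U2 stuck-at-0, U4 stuck-at-0, U8 stuck-at-0, U9 stuck-at-0}.
Test 2 (P=1, Q=0, R=0, S=1, T=0): fault-free U0=0, U1=0, U2=1, U3=0, U4=1, U5=1, U6=0, U7=0, U8=1, U9=1 → 1; observed 1. Eliminates U2 stuck-at-0, U4 stuck-at-0, U8 stuck-at-0, U9 stuck-at-0.
Only U1 stuck-at-0 is consistent with every test.

U1 stuck-at-0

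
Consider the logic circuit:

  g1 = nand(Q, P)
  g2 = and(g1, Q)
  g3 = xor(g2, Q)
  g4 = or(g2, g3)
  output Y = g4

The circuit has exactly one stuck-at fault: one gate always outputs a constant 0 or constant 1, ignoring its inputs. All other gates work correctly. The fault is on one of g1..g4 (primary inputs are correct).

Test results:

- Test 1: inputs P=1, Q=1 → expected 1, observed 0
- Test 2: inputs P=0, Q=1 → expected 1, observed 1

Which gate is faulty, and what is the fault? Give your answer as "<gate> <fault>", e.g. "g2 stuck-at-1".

g3 stuck-at-0

Fault-free values for test 1 (P=1, Q=1): g1=0, g2=0, g3=1, g4=1, giving Y=1. Observed 0.
Test 1: faults giving observed 0 are {g3 stuck-at-0, g4 stuck-at-0}.
Test 2 (P=0, Q=1): fault-free g1=1, g2=1, g3=0, g4=1 → 1; observed 1. Eliminates g4 stuck-at-0.
Only g3 stuck-at-0 is consistent with every test.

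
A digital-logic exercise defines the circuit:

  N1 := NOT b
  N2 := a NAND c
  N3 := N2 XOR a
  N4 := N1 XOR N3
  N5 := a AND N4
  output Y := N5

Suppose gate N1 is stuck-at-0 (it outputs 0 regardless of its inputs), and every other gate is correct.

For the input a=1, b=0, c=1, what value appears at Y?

Propagate with N1 forced: N1=0 [stuck-at-0], N2=0, N3=1, N4=1, N5=1.
So Y = 1. (Without the fault it would be 0.)

1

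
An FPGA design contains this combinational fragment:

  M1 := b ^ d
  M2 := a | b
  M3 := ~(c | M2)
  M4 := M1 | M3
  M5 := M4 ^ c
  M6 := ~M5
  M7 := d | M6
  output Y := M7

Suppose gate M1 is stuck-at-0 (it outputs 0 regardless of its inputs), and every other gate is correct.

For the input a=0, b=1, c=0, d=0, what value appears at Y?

1

Propagate with M1 forced: M1=0 [stuck-at-0], M2=1, M3=0, M4=0, M5=0, M6=1, M7=1.
So Y = 1. (Without the fault it would be 0.)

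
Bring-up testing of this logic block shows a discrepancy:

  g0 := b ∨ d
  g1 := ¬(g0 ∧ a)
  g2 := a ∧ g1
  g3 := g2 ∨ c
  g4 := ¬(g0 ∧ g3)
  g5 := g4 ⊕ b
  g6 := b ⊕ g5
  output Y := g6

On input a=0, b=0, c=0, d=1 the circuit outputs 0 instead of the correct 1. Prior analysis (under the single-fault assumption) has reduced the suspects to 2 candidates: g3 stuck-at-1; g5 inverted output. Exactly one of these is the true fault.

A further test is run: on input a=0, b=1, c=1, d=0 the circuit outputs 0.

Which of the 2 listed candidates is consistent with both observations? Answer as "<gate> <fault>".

g3 stuck-at-1

Evaluate each candidate on input a=0, b=1, c=1, d=0:
  g3 stuck-at-1: g0=1, g1=1, g2=0, g3=1 [stuck-at-1], g4=0, g5=1, g6=0 → 0 — matches
  g5 inverted output: g0=1, g1=1, g2=0, g3=1, g4=0, g5=0 [inverted output], g6=1 → 1 — eliminated
Only g3 stuck-at-1 reproduces the observed 0.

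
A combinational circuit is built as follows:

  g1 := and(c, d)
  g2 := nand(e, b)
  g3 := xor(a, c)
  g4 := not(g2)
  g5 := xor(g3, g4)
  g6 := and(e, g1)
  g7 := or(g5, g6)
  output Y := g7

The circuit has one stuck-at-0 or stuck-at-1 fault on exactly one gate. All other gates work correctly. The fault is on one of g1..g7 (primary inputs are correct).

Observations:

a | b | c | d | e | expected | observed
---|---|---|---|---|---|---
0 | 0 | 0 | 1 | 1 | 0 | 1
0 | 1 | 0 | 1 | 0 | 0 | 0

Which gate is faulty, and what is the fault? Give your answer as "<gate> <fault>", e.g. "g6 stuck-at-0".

Fault-free values for test 1 (a=0, b=0, c=0, d=1, e=1): g1=0, g2=1, g3=0, g4=0, g5=0, g6=0, g7=0, giving Y=0. Observed 1.
Test 1: faults giving observed 1 are {g1 stuck-at-1, g2 stuck-at-0, g3 stuck-at-1, g4 stuck-at-1, g5 stuck-at-1, g6 stuck-at-1, g7 stuck-at-1}.
Test 2 (a=0, b=1, c=0, d=1, e=0): fault-free g1=0, g2=1, g3=0, g4=0, g5=0, g6=0, g7=0 → 0; observed 0. Eliminates g2 stuck-at-0, g3 stuck-at-1, g4 stuck-at-1, g5 stuck-at-1, g6 stuck-at-1, g7 stuck-at-1.
Only g1 stuck-at-1 is consistent with every test.

g1 stuck-at-1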